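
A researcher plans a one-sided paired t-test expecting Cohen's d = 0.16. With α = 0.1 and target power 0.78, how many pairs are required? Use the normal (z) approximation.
n = 165 pairs

Sample size formula (paired t-test, normal approximation):
n = ((z_α + z_β) / d)²

z_α = 1.282 (for α = 0.1, one-sided)
z_β = 0.772 (for power = 0.78)
d = 0.16

n = ((1.282 + 0.772) / 0.16)²
n = (12.838)²
n ≈ 164.81
Round up to the next whole number: n = 165 pairs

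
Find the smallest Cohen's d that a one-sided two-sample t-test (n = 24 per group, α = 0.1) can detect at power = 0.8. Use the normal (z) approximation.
d ≈ 0.61

Minimum detectable effect (two-sample t-test, normal approximation):
d = (z_α + z_β) / √(n/2)
d = (1.282 + 0.842) / √(24/2)
d = 2.123 / 3.464
d ≈ 0.61

By Cohen's convention (0.2 small / 0.5 medium / 0.8 large): medium effect.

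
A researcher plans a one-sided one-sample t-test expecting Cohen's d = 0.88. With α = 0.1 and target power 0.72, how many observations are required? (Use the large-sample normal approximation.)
n = 5

Sample size formula (one-sample t-test, normal approximation):
n = ((z_α + z_β) / d)²

z_α = 1.282 (for α = 0.1, one-sided)
z_β = 0.583 (for power = 0.72)
d = 0.88

n = ((1.282 + 0.583) / 0.88)²
n = (2.119)²
n ≈ 4.49
Round up to the next whole number: n = 5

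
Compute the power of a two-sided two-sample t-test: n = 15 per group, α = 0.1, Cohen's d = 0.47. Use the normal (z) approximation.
Power ≈ 0.36

Power calculation (two-sample t-test, normal approximation):
z_β = d · √(n/2) - z_{α/2}
z_β = 0.47 · √(15/2) - 1.645
z_β = 0.47 · 2.739 - 1.645
z_β = -0.358

Power = Φ(z_β) = Φ(-0.358) ≈ 0.360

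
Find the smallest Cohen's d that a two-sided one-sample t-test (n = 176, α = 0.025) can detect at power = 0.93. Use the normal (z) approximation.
d ≈ 0.28

Minimum detectable effect (one-sample t-test, normal approximation):
d = (z_{α/2} + z_β) / √n
d = (2.241 + 1.476) / √176
d = 3.717 / 13.266
d ≈ 0.28

By Cohen's convention (0.2 small / 0.5 medium / 0.8 large): small effect.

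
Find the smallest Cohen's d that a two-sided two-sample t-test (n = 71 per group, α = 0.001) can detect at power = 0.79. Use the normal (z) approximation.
d ≈ 0.69

Minimum detectable effect (two-sample t-test, normal approximation):
d = (z_{α/2} + z_β) / √(n/2)
d = (3.291 + 0.806) / √(71/2)
d = 4.097 / 5.958
d ≈ 0.69

By Cohen's convention (0.2 small / 0.5 medium / 0.8 large): medium effect.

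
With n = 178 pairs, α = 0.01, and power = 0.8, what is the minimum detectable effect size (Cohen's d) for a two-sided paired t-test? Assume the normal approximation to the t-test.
d ≈ 0.26

Minimum detectable effect (paired t-test, normal approximation):
d = (z_{α/2} + z_β) / √n
d = (2.576 + 0.842) / √178
d = 3.417 / 13.342
d ≈ 0.26

By Cohen's convention (0.2 small / 0.5 medium / 0.8 large): small effect.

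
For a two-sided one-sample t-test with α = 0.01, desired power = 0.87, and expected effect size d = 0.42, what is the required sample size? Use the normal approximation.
n = 78

Sample size formula (one-sample t-test, normal approximation):
n = ((z_{α/2} + z_β) / d)²

z_{α/2} = 2.576 (for α = 0.01, two-sided)
z_β = 1.126 (for power = 0.87)
d = 0.42

n = ((2.576 + 1.126) / 0.42)²
n = (8.814)²
n ≈ 77.69
Round up to the next whole number: n = 78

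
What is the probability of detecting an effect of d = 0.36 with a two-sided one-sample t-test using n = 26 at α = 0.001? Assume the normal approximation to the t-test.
Power ≈ 0.07

Power calculation (one-sample t-test, normal approximation):
z_β = d · √n - z_{α/2}
z_β = 0.36 · √26 - 3.291
z_β = 0.36 · 5.099 - 3.291
z_β = -1.455

Power = Φ(z_β) = Φ(-1.455) ≈ 0.073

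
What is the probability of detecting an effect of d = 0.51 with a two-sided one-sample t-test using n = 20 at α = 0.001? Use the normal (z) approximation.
Power ≈ 0.16

Power calculation (one-sample t-test, normal approximation):
z_β = d · √n - z_{α/2}
z_β = 0.51 · √20 - 3.291
z_β = 0.51 · 4.472 - 3.291
z_β = -1.010

Power = Φ(z_β) = Φ(-1.010) ≈ 0.156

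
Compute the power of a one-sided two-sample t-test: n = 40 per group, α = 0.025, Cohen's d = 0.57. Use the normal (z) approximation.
Power ≈ 0.72

Power calculation (two-sample t-test, normal approximation):
z_β = d · √(n/2) - z_α
z_β = 0.57 · √(40/2) - 1.960
z_β = 0.57 · 4.472 - 1.960
z_β = 0.589

Power = Φ(z_β) = Φ(0.589) ≈ 0.722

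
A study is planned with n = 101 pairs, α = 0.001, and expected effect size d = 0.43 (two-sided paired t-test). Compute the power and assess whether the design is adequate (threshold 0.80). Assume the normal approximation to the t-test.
Power ≈ 0.85; the study is adequately powered (power ≥ 0.80)

Power calculation (paired t-test, normal approximation):
z_β = d · √n - z_{α/2}
z_β = 0.43 · √101 - 3.291
z_β = 0.43 · 10.050 - 3.291
z_β = 1.031

Power = Φ(z_β) = Φ(1.031) ≈ 0.849

Effect size d = 0.43 is small by Cohen's convention (0.2/0.5/0.8).

Threshold: power ≥ 0.80 is conventionally adequate.
Power ≈ 0.85 → the study is adequately powered (power ≥ 0.80).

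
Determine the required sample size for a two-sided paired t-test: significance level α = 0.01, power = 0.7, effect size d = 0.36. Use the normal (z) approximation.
n = 75 pairs

Sample size formula (paired t-test, normal approximation):
n = ((z_{α/2} + z_β) / d)²

z_{α/2} = 2.576 (for α = 0.01, two-sided)
z_β = 0.524 (for power = 0.7)
d = 0.36

n = ((2.576 + 0.524) / 0.36)²
n = (8.611)²
n ≈ 74.15
Round up to the next whole number: n = 75 pairs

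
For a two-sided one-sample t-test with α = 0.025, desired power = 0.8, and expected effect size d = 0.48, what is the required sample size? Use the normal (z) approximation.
n = 42

Sample size formula (one-sample t-test, normal approximation):
n = ((z_{α/2} + z_β) / d)²

z_{α/2} = 2.241 (for α = 0.025, two-sided)
z_β = 0.842 (for power = 0.8)
d = 0.48

n = ((2.241 + 0.842) / 0.48)²
n = (6.423)²
n ≈ 41.25
Round up to the next whole number: n = 42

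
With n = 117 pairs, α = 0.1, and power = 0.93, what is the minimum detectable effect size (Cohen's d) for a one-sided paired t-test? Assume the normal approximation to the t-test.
d ≈ 0.25

Minimum detectable effect (paired t-test, normal approximation):
d = (z_α + z_β) / √n
d = (1.282 + 1.476) / √117
d = 2.757 / 10.817
d ≈ 0.25

By Cohen's convention (0.2 small / 0.5 medium / 0.8 large): small effect.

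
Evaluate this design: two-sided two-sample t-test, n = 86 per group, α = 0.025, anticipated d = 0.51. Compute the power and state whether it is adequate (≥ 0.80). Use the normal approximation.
Power ≈ 0.86; the study is adequately powered (power ≥ 0.80)

Power calculation (two-sample t-test, normal approximation):
z_β = d · √(n/2) - z_{α/2}
z_β = 0.51 · √(86/2) - 2.241
z_β = 0.51 · 6.557 - 2.241
z_β = 1.103

Power = Φ(z_β) = Φ(1.103) ≈ 0.865

Effect size d = 0.51 is medium by Cohen's convention (0.2/0.5/0.8).

Threshold: power ≥ 0.80 is conventionally adequate.
Power ≈ 0.86 → the study is adequately powered (power ≥ 0.80).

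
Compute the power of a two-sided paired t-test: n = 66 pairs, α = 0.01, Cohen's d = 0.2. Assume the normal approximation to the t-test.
Power ≈ 0.17

Power calculation (paired t-test, normal approximation):
z_β = d · √n - z_{α/2}
z_β = 0.2 · √66 - 2.576
z_β = 0.2 · 8.124 - 2.576
z_β = -0.951

Power = Φ(z_β) = Φ(-0.951) ≈ 0.171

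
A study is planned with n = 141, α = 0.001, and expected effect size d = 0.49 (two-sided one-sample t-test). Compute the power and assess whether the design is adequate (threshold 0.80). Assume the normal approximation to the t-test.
Power ≈ 0.99; the study is adequately powered (power ≥ 0.80)

Power calculation (one-sample t-test, normal approximation):
z_β = d · √n - z_{α/2}
z_β = 0.49 · √141 - 3.291
z_β = 0.49 · 11.874 - 3.291
z_β = 2.528

Power = Φ(z_β) = Φ(2.528) ≈ 0.994

Effect size d = 0.49 is small by Cohen's convention (0.2/0.5/0.8).

Threshold: power ≥ 0.80 is conventionally adequate.
Power ≈ 0.99 → the study is adequately powered (power ≥ 0.80).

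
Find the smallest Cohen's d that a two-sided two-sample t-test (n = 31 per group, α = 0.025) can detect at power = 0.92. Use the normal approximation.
d ≈ 0.93

Minimum detectable effect (two-sample t-test, normal approximation):
d = (z_{α/2} + z_β) / √(n/2)
d = (2.241 + 1.405) / √(31/2)
d = 3.646 / 3.937
d ≈ 0.93

By Cohen's convention (0.2 small / 0.5 medium / 0.8 large): large effect.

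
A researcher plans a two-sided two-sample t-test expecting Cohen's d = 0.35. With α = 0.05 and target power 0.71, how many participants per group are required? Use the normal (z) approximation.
n = 104 per group

Sample size formula (two-sample t-test, normal approximation):
n = 2 · ((z_{α/2} + z_β) / d)²

z_{α/2} = 1.960 (for α = 0.05, two-sided)
z_β = 0.553 (for power = 0.71)
d = 0.35

n = 2 · ((1.960 + 0.553) / 0.35)²
n = 2 · (7.180)²
n ≈ 103.10
Round up to the next whole number: n = 104 per group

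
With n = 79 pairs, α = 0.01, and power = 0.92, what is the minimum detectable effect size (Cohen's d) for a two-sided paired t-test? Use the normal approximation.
d ≈ 0.45

Minimum detectable effect (paired t-test, normal approximation):
d = (z_{α/2} + z_β) / √n
d = (2.576 + 1.405) / √79
d = 3.981 / 8.888
d ≈ 0.45

By Cohen's convention (0.2 small / 0.5 medium / 0.8 large): small effect.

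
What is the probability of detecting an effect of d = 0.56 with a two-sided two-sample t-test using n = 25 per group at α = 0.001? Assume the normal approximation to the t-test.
Power ≈ 0.09

Power calculation (two-sample t-test, normal approximation):
z_β = d · √(n/2) - z_{α/2}
z_β = 0.56 · √(25/2) - 3.291
z_β = 0.56 · 3.536 - 3.291
z_β = -1.311

Power = Φ(z_β) = Φ(-1.311) ≈ 0.095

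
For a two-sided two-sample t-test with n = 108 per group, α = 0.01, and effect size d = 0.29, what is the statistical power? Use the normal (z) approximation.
Power ≈ 0.33

Power calculation (two-sample t-test, normal approximation):
z_β = d · √(n/2) - z_{α/2}
z_β = 0.29 · √(108/2) - 2.576
z_β = 0.29 · 7.348 - 2.576
z_β = -0.445

Power = Φ(z_β) = Φ(-0.445) ≈ 0.328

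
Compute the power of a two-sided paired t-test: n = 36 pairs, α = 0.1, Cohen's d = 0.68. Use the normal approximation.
Power ≈ 0.99

Power calculation (paired t-test, normal approximation):
z_β = d · √n - z_{α/2}
z_β = 0.68 · √36 - 1.645
z_β = 0.68 · 6.000 - 1.645
z_β = 2.435

Power = Φ(z_β) = Φ(2.435) ≈ 0.993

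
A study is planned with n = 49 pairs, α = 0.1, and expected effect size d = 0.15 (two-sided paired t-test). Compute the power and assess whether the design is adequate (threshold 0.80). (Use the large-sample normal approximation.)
Power ≈ 0.28; the study is underpowered (power < 0.80)

Power calculation (paired t-test, normal approximation):
z_β = d · √n - z_{α/2}
z_β = 0.15 · √49 - 1.645
z_β = 0.15 · 7.000 - 1.645
z_β = -0.595

Power = Φ(z_β) = Φ(-0.595) ≈ 0.276

Effect size d = 0.15 is very small by Cohen's convention (0.2/0.5/0.8).

Threshold: power ≥ 0.80 is conventionally adequate.
Power ≈ 0.28 → the study is underpowered (power < 0.80).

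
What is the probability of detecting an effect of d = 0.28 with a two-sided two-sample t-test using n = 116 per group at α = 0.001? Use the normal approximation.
Power ≈ 0.12

Power calculation (two-sample t-test, normal approximation):
z_β = d · √(n/2) - z_{α/2}
z_β = 0.28 · √(116/2) - 3.291
z_β = 0.28 · 7.616 - 3.291
z_β = -1.158

Power = Φ(z_β) = Φ(-1.158) ≈ 0.123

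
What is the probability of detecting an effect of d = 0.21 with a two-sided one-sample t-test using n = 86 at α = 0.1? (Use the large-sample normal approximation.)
Power ≈ 0.62

Power calculation (one-sample t-test, normal approximation):
z_β = d · √n - z_{α/2}
z_β = 0.21 · √86 - 1.645
z_β = 0.21 · 9.274 - 1.645
z_β = 0.303

Power = Φ(z_β) = Φ(0.303) ≈ 0.619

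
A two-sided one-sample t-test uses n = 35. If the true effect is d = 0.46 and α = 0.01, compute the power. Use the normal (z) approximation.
Power ≈ 0.56

Power calculation (one-sample t-test, normal approximation):
z_β = d · √n - z_{α/2}
z_β = 0.46 · √35 - 2.576
z_β = 0.46 · 5.916 - 2.576
z_β = 0.146

Power = Φ(z_β) = Φ(0.146) ≈ 0.558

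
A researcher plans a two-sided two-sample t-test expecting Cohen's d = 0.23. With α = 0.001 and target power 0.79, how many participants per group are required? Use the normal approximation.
n = 635 per group

Sample size formula (two-sample t-test, normal approximation):
n = 2 · ((z_{α/2} + z_β) / d)²

z_{α/2} = 3.291 (for α = 0.001, two-sided)
z_β = 0.806 (for power = 0.79)
d = 0.23

n = 2 · ((3.291 + 0.806) / 0.23)²
n = 2 · (17.813)²
n ≈ 634.61
Round up to the next whole number: n = 635 per group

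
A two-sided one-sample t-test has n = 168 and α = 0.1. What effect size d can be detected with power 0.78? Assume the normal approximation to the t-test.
d ≈ 0.19

Minimum detectable effect (one-sample t-test, normal approximation):
d = (z_{α/2} + z_β) / √n
d = (1.645 + 0.772) / √168
d = 2.417 / 12.961
d ≈ 0.19

By Cohen's convention (0.2 small / 0.5 medium / 0.8 large): very small effect.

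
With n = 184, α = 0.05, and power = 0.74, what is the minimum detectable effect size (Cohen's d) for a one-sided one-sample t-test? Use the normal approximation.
d ≈ 0.17

Minimum detectable effect (one-sample t-test, normal approximation):
d = (z_α + z_β) / √n
d = (1.645 + 0.643) / √184
d = 2.288 / 13.565
d ≈ 0.17

By Cohen's convention (0.2 small / 0.5 medium / 0.8 large): very small effect.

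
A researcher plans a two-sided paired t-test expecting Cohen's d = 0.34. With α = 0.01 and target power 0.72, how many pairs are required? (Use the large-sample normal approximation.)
n = 87 pairs

Sample size formula (paired t-test, normal approximation):
n = ((z_{α/2} + z_β) / d)²

z_{α/2} = 2.576 (for α = 0.01, two-sided)
z_β = 0.583 (for power = 0.72)
d = 0.34

n = ((2.576 + 0.583) / 0.34)²
n = (9.291)²
n ≈ 86.32
Round up to the next whole number: n = 87 pairs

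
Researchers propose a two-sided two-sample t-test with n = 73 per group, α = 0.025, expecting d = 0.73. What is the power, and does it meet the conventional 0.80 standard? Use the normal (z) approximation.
Power ≈ 0.98; the study is adequately powered (power ≥ 0.80)

Power calculation (two-sample t-test, normal approximation):
z_β = d · √(n/2) - z_{α/2}
z_β = 0.73 · √(73/2) - 2.241
z_β = 0.73 · 6.042 - 2.241
z_β = 2.169

Power = Φ(z_β) = Φ(2.169) ≈ 0.985

Effect size d = 0.73 is medium by Cohen's convention (0.2/0.5/0.8).

Threshold: power ≥ 0.80 is conventionally adequate.
Power ≈ 0.98 → the study is adequately powered (power ≥ 0.80).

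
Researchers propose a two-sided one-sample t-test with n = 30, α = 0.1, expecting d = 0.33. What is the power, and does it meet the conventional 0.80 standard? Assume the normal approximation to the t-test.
Power ≈ 0.56; the study is underpowered (power < 0.80)

Power calculation (one-sample t-test, normal approximation):
z_β = d · √n - z_{α/2}
z_β = 0.33 · √30 - 1.645
z_β = 0.33 · 5.477 - 1.645
z_β = 0.163

Power = Φ(z_β) = Φ(0.163) ≈ 0.565

Effect size d = 0.33 is small by Cohen's convention (0.2/0.5/0.8).

Threshold: power ≥ 0.80 is conventionally adequate.
Power ≈ 0.56 → the study is underpowered (power < 0.80).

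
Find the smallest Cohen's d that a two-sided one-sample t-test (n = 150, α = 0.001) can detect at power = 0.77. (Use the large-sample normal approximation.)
d ≈ 0.33

Minimum detectable effect (one-sample t-test, normal approximation):
d = (z_{α/2} + z_β) / √n
d = (3.291 + 0.739) / √150
d = 4.029 / 12.247
d ≈ 0.33

By Cohen's convention (0.2 small / 0.5 medium / 0.8 large): small effect.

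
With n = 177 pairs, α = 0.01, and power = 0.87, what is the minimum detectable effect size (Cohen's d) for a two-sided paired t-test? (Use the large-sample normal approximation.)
d ≈ 0.28

Minimum detectable effect (paired t-test, normal approximation):
d = (z_{α/2} + z_β) / √n
d = (2.576 + 1.126) / √177
d = 3.702 / 13.304
d ≈ 0.28

By Cohen's convention (0.2 small / 0.5 medium / 0.8 large): small effect.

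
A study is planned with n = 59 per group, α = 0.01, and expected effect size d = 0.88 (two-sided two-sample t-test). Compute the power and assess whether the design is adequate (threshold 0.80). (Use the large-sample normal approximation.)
Power ≈ 0.99; the study is adequately powered (power ≥ 0.80)

Power calculation (two-sample t-test, normal approximation):
z_β = d · √(n/2) - z_{α/2}
z_β = 0.88 · √(59/2) - 2.576
z_β = 0.88 · 5.431 - 2.576
z_β = 2.204

Power = Φ(z_β) = Φ(2.204) ≈ 0.986

Effect size d = 0.88 is large by Cohen's convention (0.2/0.5/0.8).

Threshold: power ≥ 0.80 is conventionally adequate.
Power ≈ 0.99 → the study is adequately powered (power ≥ 0.80).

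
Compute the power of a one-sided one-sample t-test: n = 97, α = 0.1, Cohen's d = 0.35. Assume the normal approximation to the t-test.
Power ≈ 0.98

Power calculation (one-sample t-test, normal approximation):
z_β = d · √n - z_α
z_β = 0.35 · √97 - 1.282
z_β = 0.35 · 9.849 - 1.282
z_β = 2.166

Power = Φ(z_β) = Φ(2.166) ≈ 0.985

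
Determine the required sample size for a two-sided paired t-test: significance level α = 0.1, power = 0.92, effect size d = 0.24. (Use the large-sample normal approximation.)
n = 162 pairs

Sample size formula (paired t-test, normal approximation):
n = ((z_{α/2} + z_β) / d)²

z_{α/2} = 1.645 (for α = 0.1, two-sided)
z_β = 1.405 (for power = 0.92)
d = 0.24

n = ((1.645 + 1.405) / 0.24)²
n = (12.708)²
n ≈ 161.49
Round up to the next whole number: n = 162 pairs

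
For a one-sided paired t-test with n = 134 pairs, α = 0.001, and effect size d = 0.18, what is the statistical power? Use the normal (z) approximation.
Power ≈ 0.16

Power calculation (paired t-test, normal approximation):
z_β = d · √n - z_α
z_β = 0.18 · √134 - 3.090
z_β = 0.18 · 11.576 - 3.090
z_β = -1.007

Power = Φ(z_β) = Φ(-1.007) ≈ 0.157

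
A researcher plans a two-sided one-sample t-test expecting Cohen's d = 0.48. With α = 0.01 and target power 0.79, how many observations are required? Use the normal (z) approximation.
n = 50

Sample size formula (one-sample t-test, normal approximation):
n = ((z_{α/2} + z_β) / d)²

z_{α/2} = 2.576 (for α = 0.01, two-sided)
z_β = 0.806 (for power = 0.79)
d = 0.48

n = ((2.576 + 0.806) / 0.48)²
n = (7.046)²
n ≈ 49.65
Round up to the next whole number: n = 50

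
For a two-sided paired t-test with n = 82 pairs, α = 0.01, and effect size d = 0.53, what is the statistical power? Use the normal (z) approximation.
Power ≈ 0.99

Power calculation (paired t-test, normal approximation):
z_β = d · √n - z_{α/2}
z_β = 0.53 · √82 - 2.576
z_β = 0.53 · 9.055 - 2.576
z_β = 2.224

Power = Φ(z_β) = Φ(2.224) ≈ 0.987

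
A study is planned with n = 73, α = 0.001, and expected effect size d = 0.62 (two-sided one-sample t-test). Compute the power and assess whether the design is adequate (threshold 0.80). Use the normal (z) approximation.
Power ≈ 0.98; the study is adequately powered (power ≥ 0.80)

Power calculation (one-sample t-test, normal approximation):
z_β = d · √n - z_{α/2}
z_β = 0.62 · √73 - 3.291
z_β = 0.62 · 8.544 - 3.291
z_β = 2.007

Power = Φ(z_β) = Φ(2.007) ≈ 0.978

Effect size d = 0.62 is medium by Cohen's convention (0.2/0.5/0.8).

Threshold: power ≥ 0.80 is conventionally adequate.
Power ≈ 0.98 → the study is adequately powered (power ≥ 0.80).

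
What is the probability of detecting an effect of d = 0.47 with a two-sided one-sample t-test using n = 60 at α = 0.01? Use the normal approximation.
Power ≈ 0.86

Power calculation (one-sample t-test, normal approximation):
z_β = d · √n - z_{α/2}
z_β = 0.47 · √60 - 2.576
z_β = 0.47 · 7.746 - 2.576
z_β = 1.065

Power = Φ(z_β) = Φ(1.065) ≈ 0.857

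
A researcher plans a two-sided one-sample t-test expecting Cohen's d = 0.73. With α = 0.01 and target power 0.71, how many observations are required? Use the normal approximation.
n = 19

Sample size formula (one-sample t-test, normal approximation):
n = ((z_{α/2} + z_β) / d)²

z_{α/2} = 2.576 (for α = 0.01, two-sided)
z_β = 0.553 (for power = 0.71)
d = 0.73

n = ((2.576 + 0.553) / 0.73)²
n = (4.286)²
n ≈ 18.37
Round up to the next whole number: n = 19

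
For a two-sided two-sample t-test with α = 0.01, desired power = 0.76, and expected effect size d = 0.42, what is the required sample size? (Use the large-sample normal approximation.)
n = 123 per group

Sample size formula (two-sample t-test, normal approximation):
n = 2 · ((z_{α/2} + z_β) / d)²

z_{α/2} = 2.576 (for α = 0.01, two-sided)
z_β = 0.706 (for power = 0.76)
d = 0.42

n = 2 · ((2.576 + 0.706) / 0.42)²
n = 2 · (7.814)²
n ≈ 122.12
Round up to the next whole number: n = 123 per group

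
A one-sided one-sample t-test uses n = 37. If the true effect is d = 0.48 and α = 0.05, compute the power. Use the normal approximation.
Power ≈ 0.90

Power calculation (one-sample t-test, normal approximation):
z_β = d · √n - z_α
z_β = 0.48 · √37 - 1.645
z_β = 0.48 · 6.083 - 1.645
z_β = 1.275

Power = Φ(z_β) = Φ(1.275) ≈ 0.899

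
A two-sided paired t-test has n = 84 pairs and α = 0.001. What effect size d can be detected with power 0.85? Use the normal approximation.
d ≈ 0.47

Minimum detectable effect (paired t-test, normal approximation):
d = (z_{α/2} + z_β) / √n
d = (3.291 + 1.036) / √84
d = 4.327 / 9.165
d ≈ 0.47

By Cohen's convention (0.2 small / 0.5 medium / 0.8 large): small effect.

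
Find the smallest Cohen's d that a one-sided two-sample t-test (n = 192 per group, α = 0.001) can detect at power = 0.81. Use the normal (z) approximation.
d ≈ 0.40

Minimum detectable effect (two-sample t-test, normal approximation):
d = (z_α + z_β) / √(n/2)
d = (3.090 + 0.878) / √(192/2)
d = 3.968 / 9.798
d ≈ 0.40

By Cohen's convention (0.2 small / 0.5 medium / 0.8 large): small effect.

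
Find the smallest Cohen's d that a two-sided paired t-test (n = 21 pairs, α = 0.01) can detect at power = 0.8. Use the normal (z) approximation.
d ≈ 0.75

Minimum detectable effect (paired t-test, normal approximation):
d = (z_{α/2} + z_β) / √n
d = (2.576 + 0.842) / √21
d = 3.417 / 4.583
d ≈ 0.75

By Cohen's convention (0.2 small / 0.5 medium / 0.8 large): medium effect.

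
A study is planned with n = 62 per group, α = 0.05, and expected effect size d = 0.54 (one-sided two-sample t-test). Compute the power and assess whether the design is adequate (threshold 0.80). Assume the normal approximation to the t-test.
Power ≈ 0.91; the study is adequately powered (power ≥ 0.80)

Power calculation (two-sample t-test, normal approximation):
z_β = d · √(n/2) - z_α
z_β = 0.54 · √(62/2) - 1.645
z_β = 0.54 · 5.568 - 1.645
z_β = 1.362

Power = Φ(z_β) = Φ(1.362) ≈ 0.913

Effect size d = 0.54 is medium by Cohen's convention (0.2/0.5/0.8).

Threshold: power ≥ 0.80 is conventionally adequate.
Power ≈ 0.91 → the study is adequately powered (power ≥ 0.80).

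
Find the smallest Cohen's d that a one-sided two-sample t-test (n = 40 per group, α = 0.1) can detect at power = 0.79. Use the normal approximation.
d ≈ 0.47

Minimum detectable effect (two-sample t-test, normal approximation):
d = (z_α + z_β) / √(n/2)
d = (1.282 + 0.806) / √(40/2)
d = 2.088 / 4.472
d ≈ 0.47

By Cohen's convention (0.2 small / 0.5 medium / 0.8 large): small effect.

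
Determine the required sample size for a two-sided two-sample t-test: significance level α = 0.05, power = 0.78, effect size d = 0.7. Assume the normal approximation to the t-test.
n = 31 per group

Sample size formula (two-sample t-test, normal approximation):
n = 2 · ((z_{α/2} + z_β) / d)²

z_{α/2} = 1.960 (for α = 0.05, two-sided)
z_β = 0.772 (for power = 0.78)
d = 0.7

n = 2 · ((1.960 + 0.772) / 0.7)²
n = 2 · (3.903)²
n ≈ 30.47
Round up to the next whole number: n = 31 per group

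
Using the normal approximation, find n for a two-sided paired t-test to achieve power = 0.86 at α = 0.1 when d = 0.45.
n = 37 pairs

Sample size formula (paired t-test, normal approximation):
n = ((z_{α/2} + z_β) / d)²

z_{α/2} = 1.645 (for α = 0.1, two-sided)
z_β = 1.080 (for power = 0.86)
d = 0.45

n = ((1.645 + 1.080) / 0.45)²
n = (6.056)²
n ≈ 36.68
Round up to the next whole number: n = 37 pairs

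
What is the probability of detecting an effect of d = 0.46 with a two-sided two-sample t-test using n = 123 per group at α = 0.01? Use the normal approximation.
Power ≈ 0.85

Power calculation (two-sample t-test, normal approximation):
z_β = d · √(n/2) - z_{α/2}
z_β = 0.46 · √(123/2) - 2.576
z_β = 0.46 · 7.842 - 2.576
z_β = 1.032

Power = Φ(z_β) = Φ(1.032) ≈ 0.849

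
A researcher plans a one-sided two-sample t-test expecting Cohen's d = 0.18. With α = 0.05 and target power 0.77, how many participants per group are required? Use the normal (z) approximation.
n = 351 per group

Sample size formula (two-sample t-test, normal approximation):
n = 2 · ((z_α + z_β) / d)²

z_α = 1.645 (for α = 0.05, one-sided)
z_β = 0.739 (for power = 0.77)
d = 0.18

n = 2 · ((1.645 + 0.739) / 0.18)²
n = 2 · (13.244)²
n ≈ 350.81
Round up to the next whole number: n = 351 per group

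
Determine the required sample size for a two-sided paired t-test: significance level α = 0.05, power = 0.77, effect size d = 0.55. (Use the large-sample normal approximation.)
n = 25 pairs

Sample size formula (paired t-test, normal approximation):
n = ((z_{α/2} + z_β) / d)²

z_{α/2} = 1.960 (for α = 0.05, two-sided)
z_β = 0.739 (for power = 0.77)
d = 0.55

n = ((1.960 + 0.739) / 0.55)²
n = (4.907)²
n ≈ 24.08
Round up to the next whole number: n = 25 pairs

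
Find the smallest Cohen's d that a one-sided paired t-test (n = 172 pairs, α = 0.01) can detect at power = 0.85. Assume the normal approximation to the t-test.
d ≈ 0.26

Minimum detectable effect (paired t-test, normal approximation):
d = (z_α + z_β) / √n
d = (2.326 + 1.036) / √172
d = 3.363 / 13.115
d ≈ 0.26

By Cohen's convention (0.2 small / 0.5 medium / 0.8 large): small effect.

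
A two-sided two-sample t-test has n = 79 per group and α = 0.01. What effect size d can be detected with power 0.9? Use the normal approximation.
d ≈ 0.61

Minimum detectable effect (two-sample t-test, normal approximation):
d = (z_{α/2} + z_β) / √(n/2)
d = (2.576 + 1.282) / √(79/2)
d = 3.857 / 6.285
d ≈ 0.61

By Cohen's convention (0.2 small / 0.5 medium / 0.8 large): medium effect.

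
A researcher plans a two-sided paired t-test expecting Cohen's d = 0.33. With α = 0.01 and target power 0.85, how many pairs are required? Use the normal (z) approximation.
n = 120 pairs

Sample size formula (paired t-test, normal approximation):
n = ((z_{α/2} + z_β) / d)²

z_{α/2} = 2.576 (for α = 0.01, two-sided)
z_β = 1.036 (for power = 0.85)
d = 0.33

n = ((2.576 + 1.036) / 0.33)²
n = (10.945)²
n ≈ 119.79
Round up to the next whole number: n = 120 pairs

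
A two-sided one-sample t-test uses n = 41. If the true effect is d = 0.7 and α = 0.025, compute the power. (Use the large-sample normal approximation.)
Power ≈ 0.99

Power calculation (one-sample t-test, normal approximation):
z_β = d · √n - z_{α/2}
z_β = 0.7 · √41 - 2.241
z_β = 0.7 · 6.403 - 2.241
z_β = 2.241

Power = Φ(z_β) = Φ(2.241) ≈ 0.987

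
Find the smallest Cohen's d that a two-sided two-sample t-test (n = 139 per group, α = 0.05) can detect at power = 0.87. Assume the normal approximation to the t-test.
d ≈ 0.37

Minimum detectable effect (two-sample t-test, normal approximation):
d = (z_{α/2} + z_β) / √(n/2)
d = (1.960 + 1.126) / √(139/2)
d = 3.086 / 8.337
d ≈ 0.37

By Cohen's convention (0.2 small / 0.5 medium / 0.8 large): small effect.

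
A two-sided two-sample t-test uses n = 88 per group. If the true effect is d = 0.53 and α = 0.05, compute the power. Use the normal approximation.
Power ≈ 0.94

Power calculation (two-sample t-test, normal approximation):
z_β = d · √(n/2) - z_{α/2}
z_β = 0.53 · √(88/2) - 1.960
z_β = 0.53 · 6.633 - 1.960
z_β = 1.556

Power = Φ(z_β) = Φ(1.556) ≈ 0.940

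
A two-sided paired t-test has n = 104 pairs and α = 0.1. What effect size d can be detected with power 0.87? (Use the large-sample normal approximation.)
d ≈ 0.27

Minimum detectable effect (paired t-test, normal approximation):
d = (z_{α/2} + z_β) / √n
d = (1.645 + 1.126) / √104
d = 2.771 / 10.198
d ≈ 0.27

By Cohen's convention (0.2 small / 0.5 medium / 0.8 large): small effect.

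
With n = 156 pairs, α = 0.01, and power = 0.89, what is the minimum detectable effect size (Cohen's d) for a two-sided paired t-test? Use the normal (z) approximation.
d ≈ 0.30

Minimum detectable effect (paired t-test, normal approximation):
d = (z_{α/2} + z_β) / √n
d = (2.576 + 1.227) / √156
d = 3.802 / 12.490
d ≈ 0.30

By Cohen's convention (0.2 small / 0.5 medium / 0.8 large): small effect.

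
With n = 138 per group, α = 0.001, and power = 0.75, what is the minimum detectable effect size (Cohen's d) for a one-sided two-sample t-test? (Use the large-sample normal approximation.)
d ≈ 0.45

Minimum detectable effect (two-sample t-test, normal approximation):
d = (z_α + z_β) / √(n/2)
d = (3.090 + 0.674) / √(138/2)
d = 3.765 / 8.307
d ≈ 0.45

By Cohen's convention (0.2 small / 0.5 medium / 0.8 large): small effect.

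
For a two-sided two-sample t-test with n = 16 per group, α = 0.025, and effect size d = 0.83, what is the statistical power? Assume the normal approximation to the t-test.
Power ≈ 0.54

Power calculation (two-sample t-test, normal approximation):
z_β = d · √(n/2) - z_{α/2}
z_β = 0.83 · √(16/2) - 2.241
z_β = 0.83 · 2.828 - 2.241
z_β = 0.106

Power = Φ(z_β) = Φ(0.106) ≈ 0.542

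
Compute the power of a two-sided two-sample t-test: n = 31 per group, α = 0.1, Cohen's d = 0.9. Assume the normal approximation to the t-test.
Power ≈ 0.97

Power calculation (two-sample t-test, normal approximation):
z_β = d · √(n/2) - z_{α/2}
z_β = 0.9 · √(31/2) - 1.645
z_β = 0.9 · 3.937 - 1.645
z_β = 1.898

Power = Φ(z_β) = Φ(1.898) ≈ 0.971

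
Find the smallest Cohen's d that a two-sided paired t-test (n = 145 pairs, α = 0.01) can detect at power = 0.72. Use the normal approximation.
d ≈ 0.26

Minimum detectable effect (paired t-test, normal approximation):
d = (z_{α/2} + z_β) / √n
d = (2.576 + 0.583) / √145
d = 3.159 / 12.042
d ≈ 0.26

By Cohen's convention (0.2 small / 0.5 medium / 0.8 large): small effect.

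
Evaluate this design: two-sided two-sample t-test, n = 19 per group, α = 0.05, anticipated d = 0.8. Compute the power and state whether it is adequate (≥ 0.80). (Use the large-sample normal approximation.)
Power ≈ 0.69; the study is underpowered (power < 0.80)

Power calculation (two-sample t-test, normal approximation):
z_β = d · √(n/2) - z_{α/2}
z_β = 0.8 · √(19/2) - 1.960
z_β = 0.8 · 3.082 - 1.960
z_β = 0.506

Power = Φ(z_β) = Φ(0.506) ≈ 0.694

Effect size d = 0.8 is large by Cohen's convention (0.2/0.5/0.8).

Threshold: power ≥ 0.80 is conventionally adequate.
Power ≈ 0.69 → the study is underpowered (power < 0.80).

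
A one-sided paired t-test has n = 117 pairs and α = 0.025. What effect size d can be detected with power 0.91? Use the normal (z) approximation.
d ≈ 0.31

Minimum detectable effect (paired t-test, normal approximation):
d = (z_α + z_β) / √n
d = (1.960 + 1.341) / √117
d = 3.301 / 10.817
d ≈ 0.31

By Cohen's convention (0.2 small / 0.5 medium / 0.8 large): small effect.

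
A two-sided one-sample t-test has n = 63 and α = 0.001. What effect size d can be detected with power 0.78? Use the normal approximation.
d ≈ 0.51

Minimum detectable effect (one-sample t-test, normal approximation):
d = (z_{α/2} + z_β) / √n
d = (3.291 + 0.772) / √63
d = 4.063 / 7.937
d ≈ 0.51

By Cohen's convention (0.2 small / 0.5 medium / 0.8 large): medium effect.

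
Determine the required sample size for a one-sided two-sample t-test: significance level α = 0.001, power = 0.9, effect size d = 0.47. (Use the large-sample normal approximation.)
n = 174 per group

Sample size formula (two-sample t-test, normal approximation):
n = 2 · ((z_α + z_β) / d)²

z_α = 3.090 (for α = 0.001, one-sided)
z_β = 1.282 (for power = 0.9)
d = 0.47

n = 2 · ((3.090 + 1.282) / 0.47)²
n = 2 · (9.302)²
n ≈ 173.05
Round up to the next whole number: n = 174 per group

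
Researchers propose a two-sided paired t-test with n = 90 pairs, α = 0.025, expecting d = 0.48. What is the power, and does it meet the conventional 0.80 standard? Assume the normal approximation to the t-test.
Power ≈ 0.99; the study is adequately powered (power ≥ 0.80)

Power calculation (paired t-test, normal approximation):
z_β = d · √n - z_{α/2}
z_β = 0.48 · √90 - 2.241
z_β = 0.48 · 9.487 - 2.241
z_β = 2.312

Power = Φ(z_β) = Φ(2.312) ≈ 0.990

Effect size d = 0.48 is small by Cohen's convention (0.2/0.5/0.8).

Threshold: power ≥ 0.80 is conventionally adequate.
Power ≈ 0.99 → the study is adequately powered (power ≥ 0.80).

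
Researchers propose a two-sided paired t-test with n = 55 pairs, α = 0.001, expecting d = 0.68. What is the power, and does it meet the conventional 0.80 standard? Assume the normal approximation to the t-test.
Power ≈ 0.96; the study is adequately powered (power ≥ 0.80)

Power calculation (paired t-test, normal approximation):
z_β = d · √n - z_{α/2}
z_β = 0.68 · √55 - 3.291
z_β = 0.68 · 7.416 - 3.291
z_β = 1.752

Power = Φ(z_β) = Φ(1.752) ≈ 0.960

Effect size d = 0.68 is medium by Cohen's convention (0.2/0.5/0.8).

Threshold: power ≥ 0.80 is conventionally adequate.
Power ≈ 0.96 → the study is adequately powered (power ≥ 0.80).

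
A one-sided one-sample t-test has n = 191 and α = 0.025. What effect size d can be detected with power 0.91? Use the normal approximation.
d ≈ 0.24

Minimum detectable effect (one-sample t-test, normal approximation):
d = (z_α + z_β) / √n
d = (1.960 + 1.341) / √191
d = 3.301 / 13.820
d ≈ 0.24

By Cohen's convention (0.2 small / 0.5 medium / 0.8 large): small effect.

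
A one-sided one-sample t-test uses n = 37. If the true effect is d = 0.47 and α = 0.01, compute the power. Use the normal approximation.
Power ≈ 0.70

Power calculation (one-sample t-test, normal approximation):
z_β = d · √n - z_α
z_β = 0.47 · √37 - 2.326
z_β = 0.47 · 6.083 - 2.326
z_β = 0.533

Power = Φ(z_β) = Φ(0.533) ≈ 0.703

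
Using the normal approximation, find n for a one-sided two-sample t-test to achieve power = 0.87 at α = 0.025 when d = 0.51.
n = 74 per group

Sample size formula (two-sample t-test, normal approximation):
n = 2 · ((z_α + z_β) / d)²

z_α = 1.960 (for α = 0.025, one-sided)
z_β = 1.126 (for power = 0.87)
d = 0.51

n = 2 · ((1.960 + 1.126) / 0.51)²
n = 2 · (6.051)²
n ≈ 73.23
Round up to the next whole number: n = 74 per group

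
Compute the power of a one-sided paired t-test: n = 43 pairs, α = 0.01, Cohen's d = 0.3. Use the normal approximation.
Power ≈ 0.36

Power calculation (paired t-test, normal approximation):
z_β = d · √n - z_α
z_β = 0.3 · √43 - 2.326
z_β = 0.3 · 6.557 - 2.326
z_β = -0.359

Power = Φ(z_β) = Φ(-0.359) ≈ 0.360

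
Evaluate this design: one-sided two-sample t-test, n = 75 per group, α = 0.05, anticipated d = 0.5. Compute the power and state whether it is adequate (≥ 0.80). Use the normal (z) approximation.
Power ≈ 0.92; the study is adequately powered (power ≥ 0.80)

Power calculation (two-sample t-test, normal approximation):
z_β = d · √(n/2) - z_α
z_β = 0.5 · √(75/2) - 1.645
z_β = 0.5 · 6.124 - 1.645
z_β = 1.417

Power = Φ(z_β) = Φ(1.417) ≈ 0.922

Effect size d = 0.5 is medium by Cohen's convention (0.2/0.5/0.8).

Threshold: power ≥ 0.80 is conventionally adequate.
Power ≈ 0.92 → the study is adequately powered (power ≥ 0.80).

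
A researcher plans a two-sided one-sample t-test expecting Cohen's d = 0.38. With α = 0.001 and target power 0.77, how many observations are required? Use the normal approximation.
n = 113

Sample size formula (one-sample t-test, normal approximation):
n = ((z_{α/2} + z_β) / d)²

z_{α/2} = 3.291 (for α = 0.001, two-sided)
z_β = 0.739 (for power = 0.77)
d = 0.38

n = ((3.291 + 0.739) / 0.38)²
n = (10.605)²
n ≈ 112.47
Round up to the next whole number: n = 113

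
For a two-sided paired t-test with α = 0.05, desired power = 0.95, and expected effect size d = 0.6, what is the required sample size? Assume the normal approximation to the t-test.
n = 37 pairs

Sample size formula (paired t-test, normal approximation):
n = ((z_{α/2} + z_β) / d)²

z_{α/2} = 1.960 (for α = 0.05, two-sided)
z_β = 1.645 (for power = 0.95)
d = 0.6

n = ((1.960 + 1.645) / 0.6)²
n = (6.008)²
n ≈ 36.10
Round up to the next whole number: n = 37 pairs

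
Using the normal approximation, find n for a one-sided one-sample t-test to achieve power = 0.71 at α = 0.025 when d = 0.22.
n = 131

Sample size formula (one-sample t-test, normal approximation):
n = ((z_α + z_β) / d)²

z_α = 1.960 (for α = 0.025, one-sided)
z_β = 0.553 (for power = 0.71)
d = 0.22

n = ((1.960 + 0.553) / 0.22)²
n = (11.423)²
n ≈ 130.48
Round up to the next whole number: n = 131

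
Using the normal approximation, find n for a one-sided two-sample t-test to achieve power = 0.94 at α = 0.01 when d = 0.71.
n = 60 per group

Sample size formula (two-sample t-test, normal approximation):
n = 2 · ((z_α + z_β) / d)²

z_α = 2.326 (for α = 0.01, one-sided)
z_β = 1.555 (for power = 0.94)
d = 0.71

n = 2 · ((2.326 + 1.555) / 0.71)²
n = 2 · (5.466)²
n ≈ 59.75
Round up to the next whole number: n = 60 per group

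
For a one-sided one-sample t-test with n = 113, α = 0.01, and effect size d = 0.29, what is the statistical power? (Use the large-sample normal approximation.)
Power ≈ 0.78

Power calculation (one-sample t-test, normal approximation):
z_β = d · √n - z_α
z_β = 0.29 · √113 - 2.326
z_β = 0.29 · 10.630 - 2.326
z_β = 0.756

Power = Φ(z_β) = Φ(0.756) ≈ 0.775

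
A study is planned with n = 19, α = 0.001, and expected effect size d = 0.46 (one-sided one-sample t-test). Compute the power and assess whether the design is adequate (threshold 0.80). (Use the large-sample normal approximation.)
Power ≈ 0.14; the study is underpowered (power < 0.80)

Power calculation (one-sample t-test, normal approximation):
z_β = d · √n - z_α
z_β = 0.46 · √19 - 3.090
z_β = 0.46 · 4.359 - 3.090
z_β = -1.085

Power = Φ(z_β) = Φ(-1.085) ≈ 0.139

Effect size d = 0.46 is small by Cohen's convention (0.2/0.5/0.8).

Threshold: power ≥ 0.80 is conventionally adequate.
Power ≈ 0.14 → the study is underpowered (power < 0.80).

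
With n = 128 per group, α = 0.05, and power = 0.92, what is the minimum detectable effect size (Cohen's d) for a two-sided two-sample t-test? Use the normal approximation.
d ≈ 0.42

Minimum detectable effect (two-sample t-test, normal approximation):
d = (z_{α/2} + z_β) / √(n/2)
d = (1.960 + 1.405) / √(128/2)
d = 3.365 / 8.000
d ≈ 0.42

By Cohen's convention (0.2 small / 0.5 medium / 0.8 large): small effect.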